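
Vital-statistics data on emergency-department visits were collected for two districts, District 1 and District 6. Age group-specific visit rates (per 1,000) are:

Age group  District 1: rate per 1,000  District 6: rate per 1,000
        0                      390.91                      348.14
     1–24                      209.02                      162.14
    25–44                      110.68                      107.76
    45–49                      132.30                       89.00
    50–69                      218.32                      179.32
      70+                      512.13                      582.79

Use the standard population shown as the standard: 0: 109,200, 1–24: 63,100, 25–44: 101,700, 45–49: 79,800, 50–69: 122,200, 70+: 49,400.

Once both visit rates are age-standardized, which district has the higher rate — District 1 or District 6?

Standard total = 525,400; weights = 0.2078, 0.1201, 0.1936, 0.1519, 0.2326, 0.0940.
District 1: 0.2078×390.91 + 0.1201×209.02 + 0.1936×110.68 + 0.1519×132.30 + 0.2326×218.32 + 0.0940×512.13 = 246.7989 per 1,000.
District 6: 0.2078×348.14 + 0.1201×162.14 + 0.1936×107.76 + 0.1519×89.00 + 0.2326×179.32 + 0.0940×582.79 = 222.7104 per 1,000.

District 1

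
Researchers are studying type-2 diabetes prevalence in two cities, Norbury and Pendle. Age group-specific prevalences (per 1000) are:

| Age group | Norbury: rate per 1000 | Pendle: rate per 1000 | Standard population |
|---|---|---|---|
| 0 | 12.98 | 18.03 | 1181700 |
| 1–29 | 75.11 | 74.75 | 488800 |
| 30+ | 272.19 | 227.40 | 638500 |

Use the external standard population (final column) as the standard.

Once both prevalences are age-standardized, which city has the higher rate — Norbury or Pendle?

Standard total = 2309000; weights = 0.5118, 0.2117, 0.2765.
Norbury: 0.5118×12.98 + 0.2117×75.11 + 0.2765×272.19 = 97.8110 per 1000.
Pendle: 0.5118×18.03 + 0.2117×74.75 + 0.2765×227.40 = 87.9336 per 1000.

Norbury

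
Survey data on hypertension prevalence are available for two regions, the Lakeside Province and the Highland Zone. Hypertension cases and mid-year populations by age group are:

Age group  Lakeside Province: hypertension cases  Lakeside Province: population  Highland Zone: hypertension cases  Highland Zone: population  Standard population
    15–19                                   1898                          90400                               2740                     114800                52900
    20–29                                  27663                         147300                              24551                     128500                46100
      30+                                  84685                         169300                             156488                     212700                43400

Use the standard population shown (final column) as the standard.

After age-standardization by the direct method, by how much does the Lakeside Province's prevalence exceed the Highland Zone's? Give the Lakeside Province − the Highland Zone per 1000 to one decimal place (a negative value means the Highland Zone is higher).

Age-specific rates per 1000 for the Lakeside Province: 20.996, 187.800, 500.207.
For the Highland Zone: 23.868, 191.058, 735.722.
Standard total = 142400; weights = 0.3715, 0.3237, 0.3048.
The Lakeside Province: 0.3715×20.996 + 0.3237×187.800 + 0.3048×500.207 = 221.0480 per 1000.
The Highland Zone: 0.3715×23.868 + 0.3237×191.058 + 0.3048×735.722 = 294.9488 per 1000.
Difference = 221.0480 − 294.9488 = -73.9008.

-73.9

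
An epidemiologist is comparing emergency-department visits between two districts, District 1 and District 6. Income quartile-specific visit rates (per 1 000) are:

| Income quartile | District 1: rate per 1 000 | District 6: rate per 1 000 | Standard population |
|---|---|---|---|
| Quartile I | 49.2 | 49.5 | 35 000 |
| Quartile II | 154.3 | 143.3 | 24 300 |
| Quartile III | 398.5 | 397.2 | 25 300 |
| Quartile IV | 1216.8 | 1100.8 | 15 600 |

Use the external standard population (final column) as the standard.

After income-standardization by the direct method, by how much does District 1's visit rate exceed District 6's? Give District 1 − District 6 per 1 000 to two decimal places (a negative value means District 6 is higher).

20.95

Standard total = 100 200; weights = 0.3493, 0.2425, 0.2525, 0.1557.
District 1: 0.3493×49.2 + 0.2425×154.3 + 0.2525×398.5 + 0.1557×1216.8 = 344.6669 per 1 000.
District 6: 0.3493×49.5 + 0.2425×143.3 + 0.2525×397.2 + 0.1557×1100.8 = 323.7159 per 1 000.
Difference = 344.6669 − 323.7159 = 20.9510.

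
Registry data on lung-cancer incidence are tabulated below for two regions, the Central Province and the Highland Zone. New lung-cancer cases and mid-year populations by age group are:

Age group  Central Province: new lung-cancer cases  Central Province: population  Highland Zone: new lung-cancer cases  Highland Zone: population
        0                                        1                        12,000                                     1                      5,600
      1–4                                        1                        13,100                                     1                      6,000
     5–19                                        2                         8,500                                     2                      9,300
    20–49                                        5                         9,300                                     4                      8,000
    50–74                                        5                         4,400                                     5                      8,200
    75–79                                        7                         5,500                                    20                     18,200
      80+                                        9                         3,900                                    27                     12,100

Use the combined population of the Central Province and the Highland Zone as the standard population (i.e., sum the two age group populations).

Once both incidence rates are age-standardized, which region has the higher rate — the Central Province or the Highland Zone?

Central Province

Age-specific rates per 100,000 for the Central Province: 8.33, 7.63, 23.53, 53.76, 113.64, 127.27, 230.77.
For the Highland Zone: 17.86, 16.67, 21.51, 50.00, 60.98, 109.89, 223.14.
Combined standard total = 124,100; weights = 0.1418, 0.1539, 0.1434, 0.1394, 0.1015, 0.1910, 0.1289.
The Central Province: 0.1418×8.33 + 0.1539×7.63 + 0.1434×23.53 + 0.1394×53.76 + 0.1015×113.64 + 0.1910×127.27 + 0.1289×230.77 = 78.8226 per 100,000.
The Highland Zone: 0.1418×17.86 + 0.1539×16.67 + 0.1434×21.51 + 0.1394×50.00 + 0.1015×60.98 + 0.1910×109.89 + 0.1289×223.14 = 71.0987 per 100,000.
The crude rates (52.91 vs 89.02) would put the Highland Zone higher, but that reflects its age composition; once standardized to a common age structure, the Central Province has the higher underlying rate.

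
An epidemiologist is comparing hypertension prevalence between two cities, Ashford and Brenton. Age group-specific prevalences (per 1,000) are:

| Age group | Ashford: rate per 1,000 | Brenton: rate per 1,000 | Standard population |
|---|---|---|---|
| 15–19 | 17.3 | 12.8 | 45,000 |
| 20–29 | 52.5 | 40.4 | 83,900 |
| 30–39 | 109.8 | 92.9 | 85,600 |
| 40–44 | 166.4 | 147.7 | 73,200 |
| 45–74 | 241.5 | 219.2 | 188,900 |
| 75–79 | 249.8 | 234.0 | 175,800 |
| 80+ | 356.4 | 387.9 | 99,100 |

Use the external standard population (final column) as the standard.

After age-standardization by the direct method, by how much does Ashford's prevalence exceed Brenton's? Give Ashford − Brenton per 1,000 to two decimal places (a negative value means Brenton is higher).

10.51

Standard total = 751,500; weights = 0.0599, 0.1116, 0.1139, 0.0974, 0.2514, 0.2339, 0.1319.
Ashford: 0.0599×17.3 + 0.1116×52.5 + 0.1139×109.8 + 0.0974×166.4 + 0.2514×241.5 + 0.2339×249.8 + 0.1319×356.4 = 201.7512 per 1,000.
Brenton: 0.0599×12.8 + 0.1116×40.4 + 0.1139×92.9 + 0.0974×147.7 + 0.2514×219.2 + 0.2339×234.0 + 0.1319×387.9 = 191.2367 per 1,000.
Difference = 201.7512 − 191.2367 = 10.5145.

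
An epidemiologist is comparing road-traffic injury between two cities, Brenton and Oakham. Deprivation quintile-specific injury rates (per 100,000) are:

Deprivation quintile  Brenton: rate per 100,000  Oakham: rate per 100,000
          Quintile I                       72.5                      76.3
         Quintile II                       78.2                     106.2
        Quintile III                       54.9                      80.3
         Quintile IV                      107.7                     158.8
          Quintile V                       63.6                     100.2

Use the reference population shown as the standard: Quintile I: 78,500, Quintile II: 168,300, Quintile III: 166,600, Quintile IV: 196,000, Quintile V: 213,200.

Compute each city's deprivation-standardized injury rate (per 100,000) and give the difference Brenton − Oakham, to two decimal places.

-32.90

Standard total = 822,600; weights = 0.0954, 0.2046, 0.2025, 0.2383, 0.2592.
Brenton: 0.0954×72.5 + 0.2046×78.2 + 0.2025×54.9 + 0.2383×107.7 + 0.2592×63.6 = 76.1821 per 100,000.
Oakham: 0.0954×76.3 + 0.2046×106.2 + 0.2025×80.3 + 0.2383×158.8 + 0.2592×100.2 = 109.0791 per 100,000.
Difference = 76.1821 − 109.0791 = -32.8970.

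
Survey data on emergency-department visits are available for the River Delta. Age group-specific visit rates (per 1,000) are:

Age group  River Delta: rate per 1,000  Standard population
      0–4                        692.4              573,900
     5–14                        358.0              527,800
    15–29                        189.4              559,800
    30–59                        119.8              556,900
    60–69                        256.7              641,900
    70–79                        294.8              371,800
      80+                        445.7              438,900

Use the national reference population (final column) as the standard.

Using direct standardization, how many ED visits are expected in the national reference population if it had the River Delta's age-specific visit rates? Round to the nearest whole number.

Expected ED visits = Σ (standard pop × age-specific rate ÷ 1,000)
= 573,900×692.4/1,000 + 527,800×358.0/1,000 + 559,800×189.4/1,000 + 556,900×119.8/1,000 + 641,900×256.7/1,000 + 371,800×294.8/1,000 + 438,900×445.7/1,000
= 397368.36 + 188952.40 + 106026.12 + 66716.62 + 164775.73 + 109606.64 + 195617.73 = 1229063.60.

1229064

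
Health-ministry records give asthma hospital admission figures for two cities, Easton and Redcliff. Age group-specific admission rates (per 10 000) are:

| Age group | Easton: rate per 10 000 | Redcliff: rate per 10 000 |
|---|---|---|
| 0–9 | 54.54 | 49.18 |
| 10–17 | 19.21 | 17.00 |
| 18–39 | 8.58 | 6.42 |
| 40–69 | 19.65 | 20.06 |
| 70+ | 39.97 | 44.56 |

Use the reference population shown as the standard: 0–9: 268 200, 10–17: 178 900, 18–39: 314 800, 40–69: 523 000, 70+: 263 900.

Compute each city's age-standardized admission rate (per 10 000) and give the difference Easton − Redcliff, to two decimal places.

0.70

Standard total = 1 548 800; weights = 0.1732, 0.1155, 0.2033, 0.3377, 0.1704.
Easton: 0.1732×54.54 + 0.1155×19.21 + 0.2033×8.58 + 0.3377×19.65 + 0.1704×39.97 = 26.8533 per 10 000.
Redcliff: 0.1732×49.18 + 0.1155×17.00 + 0.2033×6.42 + 0.3377×20.06 + 0.1704×44.56 = 26.1513 per 10 000.
Difference = 26.8533 − 26.1513 = 0.7019.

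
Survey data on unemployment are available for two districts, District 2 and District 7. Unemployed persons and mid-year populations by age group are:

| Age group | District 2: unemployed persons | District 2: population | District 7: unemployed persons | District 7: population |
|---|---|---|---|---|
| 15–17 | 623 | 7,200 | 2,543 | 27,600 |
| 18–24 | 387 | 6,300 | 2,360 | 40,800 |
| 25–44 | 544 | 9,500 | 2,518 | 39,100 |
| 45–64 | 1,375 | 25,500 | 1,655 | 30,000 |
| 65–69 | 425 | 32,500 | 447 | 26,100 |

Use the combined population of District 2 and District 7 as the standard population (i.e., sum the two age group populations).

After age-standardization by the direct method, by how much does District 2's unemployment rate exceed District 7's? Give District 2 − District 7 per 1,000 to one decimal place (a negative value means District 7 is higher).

-2.8

Age-specific rates per 1,000 for District 2: 86.528, 61.429, 57.263, 53.922, 13.077.
For District 7: 92.138, 57.843, 64.399, 55.167, 17.126.
Combined standard total = 244,600; weights = 0.1423, 0.1926, 0.1987, 0.2269, 0.2396.
District 2: 0.1423×86.528 + 0.1926×61.429 + 0.1987×57.263 + 0.2269×53.922 + 0.2396×13.077 = 50.8847 per 1,000.
District 7: 0.1423×92.138 + 0.1926×57.843 + 0.1987×64.399 + 0.2269×55.167 + 0.2396×17.126 = 53.6629 per 1,000.
Difference = 50.8847 − 53.6629 = -2.7782.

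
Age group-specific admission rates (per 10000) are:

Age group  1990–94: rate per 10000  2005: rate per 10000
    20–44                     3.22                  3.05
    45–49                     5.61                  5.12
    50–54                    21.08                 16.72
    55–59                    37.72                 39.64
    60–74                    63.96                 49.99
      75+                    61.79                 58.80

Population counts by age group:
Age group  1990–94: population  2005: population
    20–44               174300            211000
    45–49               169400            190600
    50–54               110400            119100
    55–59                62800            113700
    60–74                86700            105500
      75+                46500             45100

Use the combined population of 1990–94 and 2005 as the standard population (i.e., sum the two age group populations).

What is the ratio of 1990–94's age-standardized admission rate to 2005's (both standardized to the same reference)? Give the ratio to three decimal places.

1.134

Combined standard total = 1435100; weights = 0.2685, 0.2509, 0.1599, 0.1230, 0.1339, 0.0638.
1990–94: 0.2685×3.22 + 0.2509×5.61 + 0.1599×21.08 + 0.1230×37.72 + 0.1339×63.96 + 0.0638×61.79 = 22.7920 per 10000.
2005: 0.2685×3.05 + 0.2509×5.12 + 0.1599×16.72 + 0.1230×39.64 + 0.1339×49.99 + 0.0638×58.80 = 20.1005 per 10000.
Ratio = 22.7920 ÷ 20.1005 = 1.13390.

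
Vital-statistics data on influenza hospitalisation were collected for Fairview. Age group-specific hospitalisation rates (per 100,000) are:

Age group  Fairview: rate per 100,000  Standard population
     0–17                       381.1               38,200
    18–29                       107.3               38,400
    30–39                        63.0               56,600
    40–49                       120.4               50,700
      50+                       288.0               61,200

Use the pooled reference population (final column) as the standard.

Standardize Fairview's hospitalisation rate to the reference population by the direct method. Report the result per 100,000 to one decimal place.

187.6

Standard total = 245,100; weights = 0.1559, 0.1567, 0.2309, 0.2069, 0.2497.
Standardized rate: 0.1559×381.1 + 0.1567×107.3 + 0.2309×63.0 + 0.2069×120.4 + 0.2497×288.0 = 187.5725 per 100,000.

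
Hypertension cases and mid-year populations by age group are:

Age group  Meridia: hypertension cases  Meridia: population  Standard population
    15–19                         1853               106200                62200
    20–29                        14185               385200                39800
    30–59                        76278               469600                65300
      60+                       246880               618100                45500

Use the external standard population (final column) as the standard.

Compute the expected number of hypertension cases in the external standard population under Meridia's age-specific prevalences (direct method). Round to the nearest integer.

Age-specific rates per 1000 for Meridia: 17.448, 36.825, 162.432, 399.418.
Expected hypertension cases = Σ (standard pop × age-specific rate ÷ 1000)
= 62200×17.448/1000 + 39800×36.825/1000 + 65300×162.432/1000 + 45500×399.418/1000
= 1085.28 + 1465.64 + 10606.80 + 18173.50 = 31331.21.

31331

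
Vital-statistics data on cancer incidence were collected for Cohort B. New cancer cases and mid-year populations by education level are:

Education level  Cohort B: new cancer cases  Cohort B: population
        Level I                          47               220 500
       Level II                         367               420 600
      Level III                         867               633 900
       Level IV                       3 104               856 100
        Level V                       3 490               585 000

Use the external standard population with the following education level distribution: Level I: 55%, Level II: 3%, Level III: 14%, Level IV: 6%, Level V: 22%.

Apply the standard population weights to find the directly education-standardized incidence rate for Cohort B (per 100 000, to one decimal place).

186.5

Education-specific rates per 100 000 for Cohort B: 21.32, 87.26, 136.77, 362.57, 596.58.
Standard weights: 0.55, 0.03, 0.14, 0.06, 0.22.
Standardized rate: 0.5500×21.32 + 0.0300×87.26 + 0.1400×136.77 + 0.0600×362.57 + 0.2200×596.58 = 186.4915 per 100 000.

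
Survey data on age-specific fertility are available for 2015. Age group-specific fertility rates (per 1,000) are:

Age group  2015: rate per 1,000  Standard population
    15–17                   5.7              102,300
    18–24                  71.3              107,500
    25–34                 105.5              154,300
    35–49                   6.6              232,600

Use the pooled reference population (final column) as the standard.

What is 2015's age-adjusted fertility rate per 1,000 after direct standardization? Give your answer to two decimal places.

43.68

Standard total = 596,700; weights = 0.1714, 0.1802, 0.2586, 0.3898.
Standardized rate: 0.1714×5.7 + 0.1802×71.3 + 0.2586×105.5 + 0.3898×6.6 = 43.6763 per 1,000.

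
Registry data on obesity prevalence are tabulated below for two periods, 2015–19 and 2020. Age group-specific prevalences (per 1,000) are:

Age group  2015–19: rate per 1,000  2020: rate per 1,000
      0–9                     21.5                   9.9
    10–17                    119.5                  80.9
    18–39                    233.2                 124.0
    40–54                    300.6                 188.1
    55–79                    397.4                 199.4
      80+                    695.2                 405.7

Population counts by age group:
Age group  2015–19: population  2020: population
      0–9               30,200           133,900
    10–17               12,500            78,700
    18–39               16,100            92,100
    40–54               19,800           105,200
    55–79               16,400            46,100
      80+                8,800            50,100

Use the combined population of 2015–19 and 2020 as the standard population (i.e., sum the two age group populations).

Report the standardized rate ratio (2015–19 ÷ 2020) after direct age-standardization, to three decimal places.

1.738

Combined standard total = 609,900; weights = 0.2691, 0.1495, 0.1774, 0.2050, 0.1025, 0.0966.
2015–19: 0.2691×21.5 + 0.1495×119.5 + 0.1774×233.2 + 0.2050×300.6 + 0.1025×397.4 + 0.0966×695.2 = 234.4951 per 1,000.
2020: 0.2691×9.9 + 0.1495×80.9 + 0.1774×124.0 + 0.2050×188.1 + 0.1025×199.4 + 0.0966×405.7 = 134.9241 per 1,000.
Ratio = 234.4951 ÷ 134.9241 = 1.73798.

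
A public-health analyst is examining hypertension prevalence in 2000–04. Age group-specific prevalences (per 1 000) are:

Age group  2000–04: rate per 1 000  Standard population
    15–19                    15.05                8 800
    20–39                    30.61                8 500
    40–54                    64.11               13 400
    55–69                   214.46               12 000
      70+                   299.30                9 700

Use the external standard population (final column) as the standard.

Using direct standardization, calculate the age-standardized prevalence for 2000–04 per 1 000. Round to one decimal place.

Standard total = 52 400; weights = 0.1679, 0.1622, 0.2557, 0.2290, 0.1851.
Standardized rate: 0.1679×15.05 + 0.1622×30.61 + 0.2557×64.11 + 0.2290×214.46 + 0.1851×299.30 = 128.4051 per 1 000.

128.4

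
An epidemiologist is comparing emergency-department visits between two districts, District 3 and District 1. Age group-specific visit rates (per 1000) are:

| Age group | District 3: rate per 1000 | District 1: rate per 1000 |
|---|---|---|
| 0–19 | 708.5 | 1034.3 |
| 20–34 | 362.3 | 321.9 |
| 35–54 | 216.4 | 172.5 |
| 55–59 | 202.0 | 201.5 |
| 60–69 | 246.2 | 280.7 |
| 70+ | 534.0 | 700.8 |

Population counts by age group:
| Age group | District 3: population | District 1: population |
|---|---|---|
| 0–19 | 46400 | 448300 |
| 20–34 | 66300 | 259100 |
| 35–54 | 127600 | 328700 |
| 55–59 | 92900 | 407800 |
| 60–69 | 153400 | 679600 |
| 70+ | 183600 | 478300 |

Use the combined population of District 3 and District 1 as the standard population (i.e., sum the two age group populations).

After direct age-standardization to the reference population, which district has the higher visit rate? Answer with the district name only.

Combined standard total = 3272000; weights = 0.1512, 0.0994, 0.1395, 0.1530, 0.2546, 0.2023.
District 3: 0.1512×708.5 + 0.0994×362.3 + 0.1395×216.4 + 0.1530×202.0 + 0.2546×246.2 + 0.2023×534.0 = 374.9423 per 1000.
District 1: 0.1512×1034.3 + 0.0994×321.9 + 0.1395×172.5 + 0.1530×201.5 + 0.2546×280.7 + 0.2023×700.8 = 456.5097 per 1000.

District 1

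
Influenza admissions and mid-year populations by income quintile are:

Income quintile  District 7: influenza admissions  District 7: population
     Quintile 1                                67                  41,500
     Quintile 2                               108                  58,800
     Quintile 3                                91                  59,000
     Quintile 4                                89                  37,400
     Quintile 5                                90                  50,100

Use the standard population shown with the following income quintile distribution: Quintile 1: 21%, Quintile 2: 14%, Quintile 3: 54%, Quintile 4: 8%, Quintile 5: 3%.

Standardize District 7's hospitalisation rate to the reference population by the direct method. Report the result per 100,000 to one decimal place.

167.3

Income-specific rates per 100,000 for District 7: 161.45, 183.67, 154.24, 237.97, 179.64.
Standard weights: 0.21, 0.14, 0.54, 0.08, 0.03.
Standardized rate: 0.2100×161.45 + 0.1400×183.67 + 0.5400×154.24 + 0.0800×237.97 + 0.0300×179.64 = 167.3327 per 100,000.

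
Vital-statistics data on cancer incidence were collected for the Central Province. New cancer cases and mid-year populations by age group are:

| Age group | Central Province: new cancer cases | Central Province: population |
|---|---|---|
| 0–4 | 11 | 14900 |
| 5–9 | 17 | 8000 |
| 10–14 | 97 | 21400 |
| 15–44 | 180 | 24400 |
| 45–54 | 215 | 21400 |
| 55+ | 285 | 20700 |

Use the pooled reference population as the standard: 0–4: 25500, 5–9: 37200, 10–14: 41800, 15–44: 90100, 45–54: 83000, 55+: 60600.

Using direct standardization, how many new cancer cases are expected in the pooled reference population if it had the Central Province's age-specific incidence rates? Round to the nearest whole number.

Age-specific rates per 100000 for the Central Province: 73.83, 212.50, 453.27, 737.70, 1004.67, 1376.81.
Expected new cancer cases = Σ (standard pop × age-specific rate ÷ 100000)
= 25500×73.83/100000 + 37200×212.50/100000 + 41800×453.27/100000 + 90100×737.70/100000 + 83000×1004.67/100000 + 60600×1376.81/100000
= 18.83 + 79.05 + 189.47 + 664.67 + 833.88 + 834.35 = 2620.24.

2620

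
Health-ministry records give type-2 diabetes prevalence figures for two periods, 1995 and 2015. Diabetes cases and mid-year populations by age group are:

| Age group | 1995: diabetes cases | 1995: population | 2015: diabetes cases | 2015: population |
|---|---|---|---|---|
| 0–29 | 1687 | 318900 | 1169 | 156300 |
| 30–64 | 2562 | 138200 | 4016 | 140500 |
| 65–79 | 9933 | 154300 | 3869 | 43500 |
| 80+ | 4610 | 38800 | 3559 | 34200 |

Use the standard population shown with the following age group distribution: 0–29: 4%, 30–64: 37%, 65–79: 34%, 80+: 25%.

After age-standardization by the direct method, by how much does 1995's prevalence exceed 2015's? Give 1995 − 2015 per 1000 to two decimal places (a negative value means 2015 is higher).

Age-specific rates per 1000 for 1995: 5.290, 18.538, 64.375, 118.814.
For 2015: 7.479, 28.584, 88.943, 104.064.
Standard weights: 0.04, 0.37, 0.34, 0.25.
1995: 0.0400×5.290 + 0.3700×18.538 + 0.3400×64.375 + 0.2500×118.814 = 58.6618 per 1000.
2015: 0.0400×7.479 + 0.3700×28.584 + 0.3400×88.943 + 0.2500×104.064 = 67.1317 per 1000.
Difference = 58.6618 − 67.1317 = -8.4699.

-8.47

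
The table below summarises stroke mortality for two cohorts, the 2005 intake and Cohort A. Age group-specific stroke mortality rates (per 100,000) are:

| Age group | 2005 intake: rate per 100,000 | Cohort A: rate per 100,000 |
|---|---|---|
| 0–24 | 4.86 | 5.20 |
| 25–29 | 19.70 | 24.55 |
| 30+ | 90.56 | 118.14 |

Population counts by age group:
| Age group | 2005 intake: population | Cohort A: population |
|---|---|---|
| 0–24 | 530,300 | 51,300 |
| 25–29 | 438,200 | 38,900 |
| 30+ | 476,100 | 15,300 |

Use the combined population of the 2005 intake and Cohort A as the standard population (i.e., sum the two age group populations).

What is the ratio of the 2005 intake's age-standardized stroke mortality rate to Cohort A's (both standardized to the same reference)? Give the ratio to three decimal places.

Combined standard total = 1,550,100; weights = 0.3752, 0.3078, 0.3170.
The 2005 intake: 0.3752×4.86 + 0.3078×19.70 + 0.3170×90.56 = 36.5955 per 100,000.
Cohort A: 0.3752×5.20 + 0.3078×24.55 + 0.3170×118.14 = 46.9590 per 100,000.
Ratio = 36.5955 ÷ 46.9590 = 0.77931.

0.779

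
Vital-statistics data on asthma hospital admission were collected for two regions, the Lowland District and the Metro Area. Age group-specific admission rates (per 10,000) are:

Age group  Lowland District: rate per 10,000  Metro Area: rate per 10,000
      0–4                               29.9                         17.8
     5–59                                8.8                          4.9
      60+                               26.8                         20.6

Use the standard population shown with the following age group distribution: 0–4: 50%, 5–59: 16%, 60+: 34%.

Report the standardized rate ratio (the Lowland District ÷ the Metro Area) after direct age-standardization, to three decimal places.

Standard weights: 0.50, 0.16, 0.34.
The Lowland District: 0.5000×29.9 + 0.1600×8.8 + 0.3400×26.8 = 25.4700 per 10,000.
The Metro Area: 0.5000×17.8 + 0.1600×4.9 + 0.3400×20.6 = 16.6880 per 10,000.
Ratio = 25.4700 ÷ 16.6880 = 1.52625.

1.526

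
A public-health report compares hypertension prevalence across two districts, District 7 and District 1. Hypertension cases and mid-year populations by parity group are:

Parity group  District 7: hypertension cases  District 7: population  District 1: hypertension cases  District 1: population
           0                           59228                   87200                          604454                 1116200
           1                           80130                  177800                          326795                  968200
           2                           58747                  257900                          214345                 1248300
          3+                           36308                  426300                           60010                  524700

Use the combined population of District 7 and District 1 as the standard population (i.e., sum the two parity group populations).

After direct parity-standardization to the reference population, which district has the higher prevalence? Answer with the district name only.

District 7

Parity-specific rates per 1000 for District 7: 679.220, 450.675, 227.790, 85.170.
For District 1: 541.528, 337.528, 171.710, 114.370.
Combined standard total = 4806600; weights = 0.2504, 0.2384, 0.3134, 0.1979.
District 7: 0.2504×679.220 + 0.2384×450.675 + 0.3134×227.790 + 0.1979×85.170 = 365.7348 per 1000.
District 1: 0.2504×541.528 + 0.2384×337.528 + 0.3134×171.710 + 0.1979×114.370 = 292.4890 per 1000.
The crude rates (246.96 vs 312.54) would put District 1 higher, but that reflects its parity composition; once standardized to a common parity structure, District 7 has the higher underlying rate.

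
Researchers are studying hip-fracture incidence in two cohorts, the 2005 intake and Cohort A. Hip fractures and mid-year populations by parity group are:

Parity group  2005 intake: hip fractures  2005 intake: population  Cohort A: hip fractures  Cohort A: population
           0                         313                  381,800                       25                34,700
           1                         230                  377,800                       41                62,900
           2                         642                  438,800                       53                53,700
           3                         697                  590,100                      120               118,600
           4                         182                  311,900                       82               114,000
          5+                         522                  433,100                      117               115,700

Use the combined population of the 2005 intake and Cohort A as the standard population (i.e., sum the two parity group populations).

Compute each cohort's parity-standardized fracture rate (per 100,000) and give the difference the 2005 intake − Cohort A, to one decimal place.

14.0

Parity-specific rates per 100,000 for the 2005 intake: 81.98, 60.88, 146.31, 118.12, 58.35, 120.53.
For Cohort A: 72.05, 65.18, 98.70, 101.18, 71.93, 101.12.
Combined standard total = 3,033,100; weights = 0.1373, 0.1453, 0.1624, 0.2337, 0.1404, 0.1809.
The 2005 intake: 0.1373×81.98 + 0.1453×60.88 + 0.1624×146.31 + 0.2337×118.12 + 0.1404×58.35 + 0.1809×120.53 = 101.4593 per 100,000.
Cohort A: 0.1373×72.05 + 0.1453×65.18 + 0.1624×98.70 + 0.2337×101.18 + 0.1404×71.93 + 0.1809×101.12 = 87.4285 per 100,000.
Difference = 101.4593 − 87.4285 = 14.0308.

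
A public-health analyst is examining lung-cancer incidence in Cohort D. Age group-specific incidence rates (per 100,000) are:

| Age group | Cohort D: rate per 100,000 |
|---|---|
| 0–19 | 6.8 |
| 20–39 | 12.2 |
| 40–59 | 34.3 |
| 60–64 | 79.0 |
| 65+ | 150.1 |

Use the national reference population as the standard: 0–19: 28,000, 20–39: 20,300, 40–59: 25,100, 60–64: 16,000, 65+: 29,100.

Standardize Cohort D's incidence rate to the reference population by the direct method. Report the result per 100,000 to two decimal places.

Standard total = 118,500; weights = 0.2363, 0.1713, 0.2118, 0.1350, 0.2456.
Standardized rate: 0.2363×6.8 + 0.1713×12.2 + 0.2118×34.3 + 0.1350×79.0 + 0.2456×150.1 = 58.4886 per 100,000.

58.49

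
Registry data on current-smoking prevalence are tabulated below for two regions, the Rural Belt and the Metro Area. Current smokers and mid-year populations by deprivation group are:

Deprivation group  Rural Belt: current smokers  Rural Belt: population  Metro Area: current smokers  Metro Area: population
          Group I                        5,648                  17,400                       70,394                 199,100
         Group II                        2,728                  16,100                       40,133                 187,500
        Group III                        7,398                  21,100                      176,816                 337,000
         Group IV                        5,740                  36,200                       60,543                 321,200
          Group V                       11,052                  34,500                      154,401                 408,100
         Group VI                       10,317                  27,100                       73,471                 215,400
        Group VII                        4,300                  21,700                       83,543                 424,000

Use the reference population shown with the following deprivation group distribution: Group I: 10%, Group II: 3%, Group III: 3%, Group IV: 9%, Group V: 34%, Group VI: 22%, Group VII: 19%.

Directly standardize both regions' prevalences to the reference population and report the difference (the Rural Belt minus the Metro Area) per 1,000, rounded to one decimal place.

Deprivation-specific rates per 1,000 for the Rural Belt: 324.598, 169.441, 350.616, 158.564, 320.348, 380.701, 198.157.
For the Metro Area: 353.561, 214.043, 524.677, 188.490, 378.341, 341.091, 197.035.
Standard weights: 0.10, 0.03, 0.03, 0.09, 0.34, 0.22, 0.19.
The Rural Belt: 0.1000×324.598 + 0.0300×169.441 + 0.0300×350.616 + 0.0900×158.564 + 0.3400×320.348 + 0.2200×380.701 + 0.1900×198.157 = 292.6545 per 1,000.
The Metro Area: 0.1000×353.561 + 0.0300×214.043 + 0.0300×524.677 + 0.0900×188.490 + 0.3400×378.341 + 0.2200×341.091 + 0.1900×197.035 = 315.5945 per 1,000.
Difference = 292.6545 − 315.5945 = -22.9400.

-22.9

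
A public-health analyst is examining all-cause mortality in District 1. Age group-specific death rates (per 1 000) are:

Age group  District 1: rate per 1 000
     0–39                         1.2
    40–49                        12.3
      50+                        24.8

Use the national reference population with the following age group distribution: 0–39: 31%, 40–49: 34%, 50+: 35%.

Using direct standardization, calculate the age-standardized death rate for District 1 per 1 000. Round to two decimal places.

13.23

Standard weights: 0.31, 0.34, 0.35.
Standardized rate: 0.3100×1.2 + 0.3400×12.3 + 0.3500×24.8 = 13.2340 per 1 000.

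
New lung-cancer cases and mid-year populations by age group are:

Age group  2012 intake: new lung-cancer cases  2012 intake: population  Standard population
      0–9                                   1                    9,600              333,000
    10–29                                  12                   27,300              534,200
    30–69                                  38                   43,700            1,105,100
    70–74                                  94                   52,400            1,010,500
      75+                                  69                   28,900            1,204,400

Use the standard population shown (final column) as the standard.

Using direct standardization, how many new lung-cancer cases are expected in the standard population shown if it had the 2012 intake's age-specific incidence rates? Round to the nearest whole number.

Age-specific rates per 100,000 for the 2012 intake: 10.42, 43.96, 86.96, 179.39, 238.75.
Expected new lung-cancer cases = Σ (standard pop × age-specific rate ÷ 100,000)
= 333,000×10.42/100,000 + 534,200×43.96/100,000 + 1,105,100×86.96/100,000 + 1,010,500×179.39/100,000 + 1,204,400×238.75/100,000
= 34.69 + 234.81 + 960.96 + 1812.73 + 2875.56 = 5918.74.

5919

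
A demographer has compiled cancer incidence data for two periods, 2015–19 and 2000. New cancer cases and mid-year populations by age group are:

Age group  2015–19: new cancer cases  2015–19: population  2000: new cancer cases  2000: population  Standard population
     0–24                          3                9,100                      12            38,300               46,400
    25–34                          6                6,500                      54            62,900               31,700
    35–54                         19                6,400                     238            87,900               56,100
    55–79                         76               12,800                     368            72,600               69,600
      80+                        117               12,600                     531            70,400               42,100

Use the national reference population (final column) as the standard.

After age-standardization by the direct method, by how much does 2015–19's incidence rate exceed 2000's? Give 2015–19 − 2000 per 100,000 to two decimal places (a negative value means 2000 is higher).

Age-specific rates per 100,000 for 2015–19: 32.97, 92.31, 296.88, 593.75, 928.57.
For 2000: 31.33, 85.85, 270.76, 506.89, 754.26.
Standard total = 245,900; weights = 0.1887, 0.1289, 0.2281, 0.2830, 0.1712.
2015–19: 0.1887×32.97 + 0.1289×92.31 + 0.2281×296.88 + 0.2830×593.75 + 0.1712×928.57 = 412.8848 per 100,000.
2000: 0.1887×31.33 + 0.1289×85.85 + 0.2281×270.76 + 0.2830×506.89 + 0.1712×754.26 = 351.3573 per 100,000.
Difference = 412.8848 − 351.3573 = 61.5275.

61.53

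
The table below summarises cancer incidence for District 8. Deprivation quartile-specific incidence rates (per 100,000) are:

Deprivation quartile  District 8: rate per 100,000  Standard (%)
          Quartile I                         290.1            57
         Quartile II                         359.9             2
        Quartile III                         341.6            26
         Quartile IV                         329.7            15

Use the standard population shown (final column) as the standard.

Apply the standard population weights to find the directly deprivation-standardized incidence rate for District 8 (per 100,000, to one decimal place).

Standard weights: 0.57, 0.02, 0.26, 0.15.
Standardized rate: 0.5700×290.1 + 0.0200×359.9 + 0.2600×341.6 + 0.1500×329.7 = 310.8260 per 100,000.

310.8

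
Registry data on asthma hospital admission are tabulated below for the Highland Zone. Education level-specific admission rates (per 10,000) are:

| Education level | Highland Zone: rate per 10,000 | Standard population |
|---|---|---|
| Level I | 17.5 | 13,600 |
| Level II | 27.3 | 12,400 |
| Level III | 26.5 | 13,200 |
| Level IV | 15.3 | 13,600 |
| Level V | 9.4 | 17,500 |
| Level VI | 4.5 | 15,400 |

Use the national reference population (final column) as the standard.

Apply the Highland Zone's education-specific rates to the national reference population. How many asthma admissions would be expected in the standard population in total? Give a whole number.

Expected asthma admissions = Σ (standard pop × education-specific rate ÷ 10,000)
= 13,600×17.5/10,000 + 12,400×27.3/10,000 + 13,200×26.5/10,000 + 13,600×15.3/10,000 + 17,500×9.4/10,000 + 15,400×4.5/10,000
= 23.80 + 33.85 + 34.98 + 20.81 + 16.45 + 6.93 = 136.82.

137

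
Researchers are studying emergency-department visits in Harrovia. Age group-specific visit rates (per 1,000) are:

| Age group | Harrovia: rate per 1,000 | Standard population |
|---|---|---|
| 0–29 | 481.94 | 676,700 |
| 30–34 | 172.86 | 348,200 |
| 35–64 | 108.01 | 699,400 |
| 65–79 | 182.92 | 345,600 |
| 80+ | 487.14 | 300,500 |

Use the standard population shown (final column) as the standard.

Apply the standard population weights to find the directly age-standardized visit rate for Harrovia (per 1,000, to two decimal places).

Standard total = 2,370,400; weights = 0.2855, 0.1469, 0.2951, 0.1458, 0.1268.
Standardized rate: 0.2855×481.94 + 0.1469×172.86 + 0.2951×108.01 + 0.1458×182.92 + 0.1268×487.14 = 283.2702 per 1,000.

283.27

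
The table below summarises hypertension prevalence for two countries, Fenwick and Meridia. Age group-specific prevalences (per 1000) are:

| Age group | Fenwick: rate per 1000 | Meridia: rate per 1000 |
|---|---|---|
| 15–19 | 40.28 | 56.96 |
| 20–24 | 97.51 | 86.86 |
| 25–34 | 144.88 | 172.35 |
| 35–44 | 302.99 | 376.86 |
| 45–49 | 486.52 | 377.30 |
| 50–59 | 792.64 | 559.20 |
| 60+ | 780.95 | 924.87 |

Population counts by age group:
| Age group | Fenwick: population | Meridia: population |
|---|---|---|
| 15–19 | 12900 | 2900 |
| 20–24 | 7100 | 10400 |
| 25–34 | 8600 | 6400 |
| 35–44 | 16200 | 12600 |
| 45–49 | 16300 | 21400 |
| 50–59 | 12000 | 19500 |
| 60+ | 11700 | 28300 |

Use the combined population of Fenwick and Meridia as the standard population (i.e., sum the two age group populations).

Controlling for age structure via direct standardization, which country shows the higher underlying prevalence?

Fenwick

Combined standard total = 186300; weights = 0.0848, 0.0939, 0.0805, 0.1546, 0.2024, 0.1691, 0.2147.
Fenwick: 0.0848×40.28 + 0.0939×97.51 + 0.0805×144.88 + 0.1546×302.99 + 0.2024×486.52 + 0.1691×792.64 + 0.2147×780.95 = 471.2299 per 1000.
Meridia: 0.0848×56.96 + 0.0939×86.86 + 0.0805×172.35 + 0.1546×376.86 + 0.2024×377.30 + 0.1691×559.20 + 0.2147×924.87 = 454.6036 per 1000.
The crude rates (400.30 vs 513.03) would put Meridia higher, but that reflects its age composition; once standardized to a common age structure, Fenwick has the higher underlying rate.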